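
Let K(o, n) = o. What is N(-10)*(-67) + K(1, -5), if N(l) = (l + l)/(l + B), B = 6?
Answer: -334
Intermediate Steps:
N(l) = 2*l/(6 + l) (N(l) = (l + l)/(l + 6) = (2*l)/(6 + l) = 2*l/(6 + l))
N(-10)*(-67) + K(1, -5) = (2*(-10)/(6 - 10))*(-67) + 1 = (2*(-10)/(-4))*(-67) + 1 = (2*(-10)*(-¼))*(-67) + 1 = 5*(-67) + 1 = -335 + 1 = -334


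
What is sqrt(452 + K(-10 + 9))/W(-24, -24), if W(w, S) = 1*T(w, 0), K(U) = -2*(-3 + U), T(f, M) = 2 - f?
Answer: sqrt(115)/13 ≈ 0.82491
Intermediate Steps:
K(U) = 6 - 2*U
W(w, S) = 2 - w (W(w, S) = 1*(2 - w) = 2 - w)
sqrt(452 + K(-10 + 9))/W(-24, -24) = sqrt(452 + (6 - 2*(-10 + 9)))/(2 - 1*(-24)) = sqrt(452 + (6 - 2*(-1)))/(2 + 24) = sqrt(452 + (6 + 2))/26 = sqrt(452 + 8)*(1/26) = sqrt(460)*(1/26) = (2*sqrt(115))*(1/26) = sqrt(115)/13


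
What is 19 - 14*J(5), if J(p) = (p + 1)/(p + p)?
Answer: 53/5 ≈ 10.600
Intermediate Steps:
J(p) = (1 + p)/(2*p) (J(p) = (1 + p)/((2*p)) = (1 + p)*(1/(2*p)) = (1 + p)/(2*p))
19 - 14*J(5) = 19 - 7*(1 + 5)/5 = 19 - 7*6/5 = 19 - 14*3/5 = 19 - 42/5 = 53/5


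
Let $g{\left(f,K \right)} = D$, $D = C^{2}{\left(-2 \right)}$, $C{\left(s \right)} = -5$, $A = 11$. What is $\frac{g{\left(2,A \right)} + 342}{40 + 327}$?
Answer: $1$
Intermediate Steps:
$D = 25$ ($D = \left(-5\right)^{2} = 25$)
$g{\left(f,K \right)} = 25$
$\frac{g{\left(2,A \right)} + 342}{40 + 327} = \frac{25 + 342}{40 + 327} = \frac{367}{367} = 367 \cdot \frac{1}{367} = 1$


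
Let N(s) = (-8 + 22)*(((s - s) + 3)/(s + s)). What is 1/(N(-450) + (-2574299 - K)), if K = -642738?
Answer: -150/289734157 ≈ -5.1772e-7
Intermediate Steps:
N(s) = 21/s (N(s) = 14*((0 + 3)/((2*s))) = 14*(3*(1/(2*s))) = 14*(3/(2*s)) = 21/s)
1/(N(-450) + (-2574299 - K)) = 1/(21/(-450) + (-2574299 - 1*(-642738))) = 1/(21*(-1/450) + (-2574299 + 642738)) = 1/(-7/150 - 1931561) = 1/(-289734157/150) = -150/289734157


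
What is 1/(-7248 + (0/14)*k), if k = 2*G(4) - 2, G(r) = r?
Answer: -1/7248 ≈ -0.00013797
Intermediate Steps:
k = 6 (k = 2*4 - 2 = 8 - 2 = 6)
1/(-7248 + (0/14)*k) = 1/(-7248 + (0/14)*6) = 1/(-7248 + ((1/14)*0)*6) = 1/(-7248 + 0*6) = 1/(-7248 + 0) = 1/(-7248) = -1/7248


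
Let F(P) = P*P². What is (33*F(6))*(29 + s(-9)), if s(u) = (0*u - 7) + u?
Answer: 92664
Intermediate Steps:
s(u) = -7 + u (s(u) = (0 - 7) + u = -7 + u)
F(P) = P³
(33*F(6))*(29 + s(-9)) = (33*6³)*(29 + (-7 - 9)) = (33*216)*(29 - 16) = 7128*13 = 92664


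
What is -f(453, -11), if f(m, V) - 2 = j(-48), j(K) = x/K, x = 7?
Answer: -89/48 ≈ -1.8542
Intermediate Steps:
j(K) = 7/K
f(m, V) = 89/48 (f(m, V) = 2 + 7/(-48) = 2 + 7*(-1/48) = 2 - 7/48 = 89/48)
-f(453, -11) = -1*89/48 = -89/48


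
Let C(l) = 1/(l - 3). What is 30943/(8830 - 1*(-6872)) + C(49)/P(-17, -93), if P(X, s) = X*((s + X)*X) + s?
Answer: 11345386268/5757208959 ≈ 1.9706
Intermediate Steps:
C(l) = 1/(-3 + l)
P(X, s) = s + X²*(X + s) (P(X, s) = X*((X + s)*X) + s = X*(X*(X + s)) + s = X²*(X + s) + s = s + X²*(X + s))
30943/(8830 - 1*(-6872)) + C(49)/P(-17, -93) = 30943/(8830 - 1*(-6872)) + 1/((-3 + 49)*(-93 + (-17)³ - 93*(-17)²)) = 30943/(8830 + 6872) + 1/(46*(-93 - 4913 - 93*289)) = 30943/15702 + 1/(46*(-93 - 4913 - 26877)) = 30943*(1/15702) + (1/46)/(-31883) = 30943/15702 + (1/46)*(-1/31883) = 30943/15702 - 1/1466618 = 11345386268/5757208959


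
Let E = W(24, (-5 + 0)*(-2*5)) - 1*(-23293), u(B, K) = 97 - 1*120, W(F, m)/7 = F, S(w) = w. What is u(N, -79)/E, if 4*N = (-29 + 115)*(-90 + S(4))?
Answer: -23/23461 ≈ -0.00098035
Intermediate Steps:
N = -1849 (N = ((-29 + 115)*(-90 + 4))/4 = (86*(-86))/4 = (1/4)*(-7396) = -1849)
W(F, m) = 7*F
u(B, K) = -23 (u(B, K) = 97 - 120 = -23)
E = 23461 (E = 7*24 - 1*(-23293) = 168 + 23293 = 23461)
u(N, -79)/E = -23/23461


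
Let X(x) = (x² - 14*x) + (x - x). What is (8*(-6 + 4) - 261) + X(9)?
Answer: -322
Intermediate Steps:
X(x) = x² - 14*x (X(x) = (x² - 14*x) + 0 = x² - 14*x)
(8*(-6 + 4) - 261) + X(9) = (8*(-6 + 4) - 261) + 9*(-14 + 9) = (8*(-2) - 261) + 9*(-5) = (-16 - 261) - 45 = -277 - 45 = -322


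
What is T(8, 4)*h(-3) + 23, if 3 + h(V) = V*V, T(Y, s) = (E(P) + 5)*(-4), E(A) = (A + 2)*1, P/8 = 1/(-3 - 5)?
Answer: -121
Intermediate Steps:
P = -1 (P = 8/(-3 - 5) = 8/(-8) = 8*(-⅛) = -1)
E(A) = 2 + A (E(A) = (2 + A)*1 = 2 + A)
T(Y, s) = -24 (T(Y, s) = ((2 - 1) + 5)*(-4) = (1 + 5)*(-4) = 6*(-4) = -24)
h(V) = -3 + V² (h(V) = -3 + V*V = -3 + V²)
T(8, 4)*h(-3) + 23 = -24*(-3 + (-3)²) + 23 = -24*(-3 + 9) + 23 = -24*6 + 23 = -144 + 23 = -121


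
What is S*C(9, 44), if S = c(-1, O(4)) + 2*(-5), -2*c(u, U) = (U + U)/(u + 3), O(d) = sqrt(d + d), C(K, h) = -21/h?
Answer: 105/22 + 21*sqrt(2)/44 ≈ 5.4477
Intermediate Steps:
O(d) = sqrt(2)*sqrt(d) (O(d) = sqrt(2*d) = sqrt(2)*sqrt(d))
c(u, U) = -U/(3 + u) (c(u, U) = -(U + U)/(2*(u + 3)) = -2*U/(2*(3 + u)) = -U/(3 + u))
S = -10 - sqrt(2) (S = -sqrt(2)*sqrt(4)/(3 - 1) + 2*(-5) = -1*sqrt(2)*2/2 - 10 = -1*2*sqrt(2)*1/2 - 10 = -sqrt(2) - 10 = -10 - sqrt(2) ≈ -11.414)
S*C(9, 44) = (-10 - sqrt(2))*(-21/44) = 105/22 + 21*sqrt(2)/44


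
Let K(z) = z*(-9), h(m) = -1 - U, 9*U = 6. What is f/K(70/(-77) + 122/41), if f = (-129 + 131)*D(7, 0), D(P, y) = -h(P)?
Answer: -2255/12582 ≈ -0.17922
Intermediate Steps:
U = 2/3 (U = (1/9)*6 = 2/3 ≈ 0.66667)
h(m) = -5/3 (h(m) = -1 - 1*2/3 = -1 - 2/3 = -5/3)
D(P, y) = 5/3 (D(P, y) = -1*(-5/3) = 5/3)
f = 10/3 (f = (-129 + 131)*(5/3) = 2*(5/3) = 10/3 ≈ 3.3333)
K(z) = -9*z
f/K(70/(-77) + 122/41) = 10/(3*((-9*(70/(-77) + 122/41)))) = 10/(3*((-9*(70*(-1/77) + 122*(1/41))))) = 10/(3*((-9*(-10/11 + 122/41)))) = 10/(3*((-9*932/451))) = 10/(3*(-8388/451)) = (10/3)*(-451/8388) = -2255/12582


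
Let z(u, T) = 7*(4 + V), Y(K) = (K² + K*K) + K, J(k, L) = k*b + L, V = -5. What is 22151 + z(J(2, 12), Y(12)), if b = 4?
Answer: 22144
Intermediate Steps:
J(k, L) = L + 4*k (J(k, L) = k*4 + L = 4*k + L = L + 4*k)
Y(K) = K + 2*K² (Y(K) = (K² + K²) + K = 2*K² + K = K + 2*K²)
z(u, T) = -7 (z(u, T) = 7*(4 - 5) = 7*(-1) = -7)
22151 + z(J(2, 12), Y(12)) = 22151 - 7 = 22144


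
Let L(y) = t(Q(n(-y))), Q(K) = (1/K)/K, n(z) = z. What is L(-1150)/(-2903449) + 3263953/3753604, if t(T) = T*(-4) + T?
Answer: 783310226265002707/900820691519325625 ≈ 0.86955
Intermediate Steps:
Q(K) = K⁻² (Q(K) = 1/(K*K) = K⁻²)
t(T) = -3*T (t(T) = -4*T + T = -3*T)
L(y) = -3/y²
L(-1150)/(-2903449) + 3263953/3753604 = -3/(-1150)²/(-2903449) + 3263953/3753604 = -3*1/1322500*(-1/2903449) + 3263953*(1/3753604) = -3/1322500*(-1/2903449) + 3263953/3753604 = 3/3839811302500 + 3263953/3753604 = 783310226265002707/900820691519325625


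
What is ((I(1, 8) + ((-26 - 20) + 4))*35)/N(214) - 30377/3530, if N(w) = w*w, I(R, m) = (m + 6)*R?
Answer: -348651123/40414970 ≈ -8.6268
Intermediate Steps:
I(R, m) = R*(6 + m) (I(R, m) = (6 + m)*R = R*(6 + m))
N(w) = w²
((I(1, 8) + ((-26 - 20) + 4))*35)/N(214) - 30377/3530 = ((1*(6 + 8) + ((-26 - 20) + 4))*35)/(214²) - 30377/3530 = ((1*14 + (-46 + 4))*35)/45796 - 30377*1/3530 = ((14 - 42)*35)*(1/45796) - 30377/3530 = -28*35*(1/45796) - 30377/3530 = -980*1/45796 - 30377/3530 = -245/11449 - 30377/3530 = -348651123/40414970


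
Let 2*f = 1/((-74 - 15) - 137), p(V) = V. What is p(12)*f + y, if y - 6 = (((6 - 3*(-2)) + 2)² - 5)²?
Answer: 4123028/113 ≈ 36487.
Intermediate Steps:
f = -1/452 (f = 1/(2*((-74 - 15) - 137)) = 1/(2*(-89 - 137)) = (½)/(-226) = (½)*(-1/226) = -1/452 ≈ -0.0022124)
y = 36487 (y = 6 + (((6 - 3*(-2)) + 2)² - 5)² = 6 + (((6 + 6) + 2)² - 5)² = 6 + ((12 + 2)² - 5)² = 6 + (14² - 5)² = 6 + (196 - 5)² = 6 + 191² = 6 + 36481 = 36487)
p(12)*f + y = 12*(-1/452) + 36487 = -3/113 + 36487 = 4123028/113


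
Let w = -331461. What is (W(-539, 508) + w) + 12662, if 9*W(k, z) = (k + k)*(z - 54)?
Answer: -3358603/9 ≈ -3.7318e+5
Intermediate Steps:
W(k, z) = 2*k*(-54 + z)/9 (W(k, z) = ((k + k)*(z - 54))/9 = ((2*k)*(-54 + z))/9 = (2*k*(-54 + z))/9 = 2*k*(-54 + z)/9)
(W(-539, 508) + w) + 12662 = ((2/9)*(-539)*(-54 + 508) - 331461) + 12662 = ((2/9)*(-539)*454 - 331461) + 12662 = (-489412/9 - 331461) + 12662 = -3472561/9 + 12662 = -3358603/9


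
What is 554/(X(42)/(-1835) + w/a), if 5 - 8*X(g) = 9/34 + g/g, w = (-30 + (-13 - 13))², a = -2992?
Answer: -3041637280/5755957 ≈ -528.43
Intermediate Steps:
w = 3136 (w = (-30 - 26)² = (-56)² = 3136)
X(g) = 127/272 (X(g) = 5/8 - (9/34 + g/g)/8 = 5/8 - (9*(1/34) + 1)/8 = 5/8 - (9/34 + 1)/8 = 5/8 - ⅛*43/34 = 5/8 - 43/272 = 127/272)
554/(X(42)/(-1835) + w/a) = 554/((127/272)/(-1835) + 3136/(-2992)) = 554/((127/272)*(-1/1835) + 3136*(-1/2992)) = 554/(-127/499120 - 196/187) = 554/(-5755957/5490320) = 554*(-5490320/5755957) = -3041637280/5755957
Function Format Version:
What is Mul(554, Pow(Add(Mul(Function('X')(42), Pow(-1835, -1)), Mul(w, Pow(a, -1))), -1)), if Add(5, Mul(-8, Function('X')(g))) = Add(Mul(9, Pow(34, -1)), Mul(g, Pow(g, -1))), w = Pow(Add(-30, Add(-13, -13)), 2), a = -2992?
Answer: Rational(-3041637280, 5755957) ≈ -528.43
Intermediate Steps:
w = 3136 (w = Pow(Add(-30, -26), 2) = Pow(-56, 2) = 3136)
Function('X')(g) = Rational(127, 272) (Function('X')(g) = Add(Rational(5, 8), Mul(Rational(-1, 8), Add(Mul(9, Pow(34, -1)), Mul(g, Pow(g, -1))))) = Add(Rational(5, 8), Mul(Rational(-1, 8), Add(Mul(9, Rational(1, 34)), 1))) = Add(Rational(5, 8), Mul(Rational(-1, 8), Add(Rational(9, 34), 1))) = Add(Rational(5, 8), Mul(Rational(-1, 8), Rational(43, 34))) = Add(Rational(5, 8), Rational(-43, 272)) = Rational(127, 272))
Mul(554, Pow(Add(Mul(Function('X')(42), Pow(-1835, -1)), Mul(w, Pow(a, -1))), -1)) = Mul(554, Pow(Add(Mul(Rational(127, 272), Pow(-1835, -1)), Mul(3136, Pow(-2992, -1))), -1)) = Mul(554, Pow(Add(Mul(Rational(127, 272), Rational(-1, 1835)), Mul(3136, Rational(-1, 2992))), -1)) = Mul(554, Pow(Add(Rational(-127, 499120), Rational(-196, 187)), -1)) = Mul(554, Pow(Rational(-5755957, 5490320), -1)) = Mul(554, Rational(-5490320, 5755957)) = Rational(-3041637280, 5755957)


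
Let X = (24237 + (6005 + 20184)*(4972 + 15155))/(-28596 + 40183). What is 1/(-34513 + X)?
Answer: 11587/127228109 ≈ 9.1073e-5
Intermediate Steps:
X = 527130240/11587 (X = (24237 + 26189*20127)/11587 = (24237 + 527106003)*(1/11587) = 527130240*(1/11587) = 527130240/11587 ≈ 45493.)
1/(-34513 + X) = 1/(-34513 + 527130240/11587) = 1/(127228109/11587) = 11587/127228109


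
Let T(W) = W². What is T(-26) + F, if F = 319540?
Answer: 320216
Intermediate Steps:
T(-26) + F = (-26)² + 319540 = 676 + 319540 = 320216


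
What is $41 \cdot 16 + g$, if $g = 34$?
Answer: $690$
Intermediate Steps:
$41 \cdot 16 + g = 41 \cdot 16 + 34 = 656 + 34 = 690$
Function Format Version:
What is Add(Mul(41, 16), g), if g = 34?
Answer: 690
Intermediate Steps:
Add(Mul(41, 16), g) = Add(Mul(41, 16), 34) = Add(656, 34) = 690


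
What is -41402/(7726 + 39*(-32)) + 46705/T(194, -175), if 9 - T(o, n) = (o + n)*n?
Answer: 82260361/10798826 ≈ 7.6175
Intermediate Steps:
T(o, n) = 9 - n*(n + o) (T(o, n) = 9 - (o + n)*n = 9 - (n + o)*n = 9 - n*(n + o))
-41402/(7726 + 39*(-32)) + 46705/T(194, -175) = -41402/(7726 + 39*(-32)) + 46705/(9 - 1*(-175)² - 1*(-175)*194) = -41402/(7726 - 1248) + 46705/(9 - 1*30625 + 33950) = -41402/6478 + 46705/(9 - 30625 + 33950) = -41402*1/6478 + 46705/3334 = -20701/3239 + 46705*(1/3334) = -20701/3239 + 46705/3334 = 82260361/10798826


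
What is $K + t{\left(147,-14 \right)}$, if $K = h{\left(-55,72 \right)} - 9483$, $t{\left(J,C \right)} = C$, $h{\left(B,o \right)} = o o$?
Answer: $-4313$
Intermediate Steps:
$h{\left(B,o \right)} = o^{2}$
$K = -4299$ ($K = 72^{2} - 9483 = 5184 - 9483 = -4299$)
$K + t{\left(147,-14 \right)} = -4299 - 14 = -4313$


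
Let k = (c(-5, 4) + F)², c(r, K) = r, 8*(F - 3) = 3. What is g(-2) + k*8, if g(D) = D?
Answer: 153/8 ≈ 19.125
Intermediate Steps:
F = 27/8 (F = 3 + (⅛)*3 = 3 + 3/8 = 27/8 ≈ 3.3750)
k = 169/64 (k = (-5 + 27/8)² = (-13/8)² = 169/64 ≈ 2.6406)
g(-2) + k*8 = -2 + (169/64)*8 = -2 + 169/8 = 153/8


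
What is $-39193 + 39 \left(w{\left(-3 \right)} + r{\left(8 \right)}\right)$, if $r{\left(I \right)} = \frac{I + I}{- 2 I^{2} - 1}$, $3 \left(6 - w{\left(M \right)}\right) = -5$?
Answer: $- \frac{1672650}{43} \approx -38899.0$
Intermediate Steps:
$w{\left(M \right)} = \frac{23}{3}$ ($w{\left(M \right)} = 6 - - \frac{5}{3} = 6 + \frac{5}{3} = \frac{23}{3}$)
$r{\left(I \right)} = \frac{2 I}{-1 - 2 I^{2}}$
$-39193 + 39 \left(w{\left(-3 \right)} + r{\left(8 \right)}\right) = -39193 + 39 \left(\frac{23}{3} - \frac{16}{1 + 2 \cdot 8^{2}}\right) = -39193 + 39 \left(\frac{23}{3} - \frac{16}{1 + 2 \cdot 64}\right) = -39193 + 39 \left(\frac{23}{3} - \frac{16}{1 + 128}\right) = -39193 + 39 \left(\frac{23}{3} - \frac{16}{129}\right) = -39193 + 39 \cdot \frac{973}{129} = -39193 + \frac{12649}{43} = - \frac{1672650}{43}$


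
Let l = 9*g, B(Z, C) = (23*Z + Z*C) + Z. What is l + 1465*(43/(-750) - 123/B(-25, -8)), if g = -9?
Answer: 342593/1200 ≈ 285.49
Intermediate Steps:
B(Z, C) = 24*Z + C*Z (B(Z, C) = (23*Z + C*Z) + Z = 24*Z + C*Z)
l = -81 (l = 9*(-9) = -81)
l + 1465*(43/(-750) - 123/B(-25, -8)) = -81 + 1465*(43/(-750) - 123*(-1/(25*(24 - 8)))) = -81 + 1465*(43*(-1/750) - 123/((-25*16))) = -81 + 1465*(-43/750 - 123/(-400)) = -81 + 1465*(-43/750 - 123*(-1/400)) = -81 + 1465*(-43/750 + 123/400) = -81 + 1465*(1501/6000) = -81 + 439793/1200 = 342593/1200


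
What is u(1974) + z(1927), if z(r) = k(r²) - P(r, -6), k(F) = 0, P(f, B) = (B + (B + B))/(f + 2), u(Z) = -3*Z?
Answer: -3807840/643 ≈ -5922.0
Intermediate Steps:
P(f, B) = 3*B/(2 + f) (P(f, B) = (B + 2*B)/(2 + f) = (3*B)/(2 + f) = 3*B/(2 + f))
z(r) = 18/(2 + r) (z(r) = 0 - 3*(-6)/(2 + r) = 0 - (-18)/(2 + r) = 0 + 18/(2 + r) = 18/(2 + r))
u(1974) + z(1927) = -3*1974 + 18/(2 + 1927) = -5922 + 18/1929 = -5922 + 18*(1/1929) = -5922 + 6/643 = -3807840/643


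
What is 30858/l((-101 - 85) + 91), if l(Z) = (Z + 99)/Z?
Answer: -1465755/2 ≈ -7.3288e+5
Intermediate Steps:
l(Z) = (99 + Z)/Z
30858/l((-101 - 85) + 91) = 30858/(((99 + ((-101 - 85) + 91))/((-101 - 85) + 91))) = 30858/(((99 + (-186 + 91))/(-186 + 91))) = 30858/(((99 - 95)/(-95))) = 30858/((-1/95*4)) = 30858/(-4/95) = 30858*(-95/4) = -1465755/2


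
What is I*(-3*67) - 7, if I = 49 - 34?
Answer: -3022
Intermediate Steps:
I = 15
I*(-3*67) - 7 = 15*(-3*67) - 7 = 15*(-201) - 7 = -3015 - 7 = -3022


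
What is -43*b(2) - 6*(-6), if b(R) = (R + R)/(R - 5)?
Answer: 280/3 ≈ 93.333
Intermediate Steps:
b(R) = 2*R/(-5 + R) (b(R) = (2*R)/(-5 + R) = 2*R/(-5 + R))
-43*b(2) - 6*(-6) = -86*2/(-5 + 2) - 6*(-6) = -86*2/(-3) + 36 = -86*2*(-1)/3 + 36 = -43*(-4/3) + 36 = 172/3 + 36 = 280/3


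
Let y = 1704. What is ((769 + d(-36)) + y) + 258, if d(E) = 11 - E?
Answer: 2778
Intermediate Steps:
((769 + d(-36)) + y) + 258 = ((769 + (11 - 1*(-36))) + 1704) + 258 = ((769 + (11 + 36)) + 1704) + 258 = ((769 + 47) + 1704) + 258 = (816 + 1704) + 258 = 2520 + 258 = 2778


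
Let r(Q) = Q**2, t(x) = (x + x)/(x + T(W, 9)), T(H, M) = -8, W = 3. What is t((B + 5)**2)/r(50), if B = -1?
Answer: 1/625 ≈ 0.0016000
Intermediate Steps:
t(x) = 2*x/(-8 + x) (t(x) = (x + x)/(x - 8) = (2*x)/(-8 + x) = 2*x/(-8 + x))
t((B + 5)**2)/r(50) = (2*(-1 + 5)**2/(-8 + (-1 + 5)**2))/(50**2) = (2*4**2/(-8 + 4**2))/2500 = (2*16/(-8 + 16))*(1/2500) = (2*16/8)*(1/2500) = (2*16*(1/8))*(1/2500) = 4*(1/2500) = 1/625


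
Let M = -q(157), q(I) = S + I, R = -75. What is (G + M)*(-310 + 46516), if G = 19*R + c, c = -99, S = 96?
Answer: -82108062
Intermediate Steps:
q(I) = 96 + I
M = -253 (M = -(96 + 157) = -1*253 = -253)
G = -1524 (G = 19*(-75) - 99 = -1425 - 99 = -1524)
(G + M)*(-310 + 46516) = (-1524 - 253)*(-310 + 46516) = -1777*46206 = -82108062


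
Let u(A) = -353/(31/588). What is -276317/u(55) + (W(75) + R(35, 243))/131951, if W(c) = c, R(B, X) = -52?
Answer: 49142357063/1190794668 ≈ 41.269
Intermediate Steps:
u(A) = -207564/31 (u(A) = -353/(31*(1/588)) = -353/31/588 = -353*588/31 = -207564/31)
-276317/u(55) + (W(75) + R(35, 243))/131951 = -276317/(-207564/31) + (75 - 52)/131951 = -276317*(-31/207564) + 23*(1/131951) = 8565827/207564 + 1/5737 = 49142357063/1190794668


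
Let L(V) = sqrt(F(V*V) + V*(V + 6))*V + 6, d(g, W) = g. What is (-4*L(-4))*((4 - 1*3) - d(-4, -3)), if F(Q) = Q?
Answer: -120 + 160*sqrt(2) ≈ 106.27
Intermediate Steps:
L(V) = 6 + V*sqrt(V**2 + V*(6 + V)) (L(V) = sqrt(V*V + V*(V + 6))*V + 6 = sqrt(V**2 + V*(6 + V))*V + 6 = V*sqrt(V**2 + V*(6 + V)) + 6 = 6 + V*sqrt(V**2 + V*(6 + V)))
(-4*L(-4))*((4 - 1*3) - d(-4, -3)) = (-4*(6 - 4*sqrt(2)*sqrt(-4*(3 - 4))))*((4 - 1*3) - 1*(-4)) = (-4*(6 - 4*sqrt(2)*sqrt(-4*(-1))))*((4 - 3) + 4) = (-4*(6 - 4*sqrt(2)*sqrt(4)))*(1 + 4) = -4*(6 - 4*sqrt(2)*2)*5 = -4*(6 - 8*sqrt(2))*5 = (-24 + 32*sqrt(2))*5 = -120 + 160*sqrt(2)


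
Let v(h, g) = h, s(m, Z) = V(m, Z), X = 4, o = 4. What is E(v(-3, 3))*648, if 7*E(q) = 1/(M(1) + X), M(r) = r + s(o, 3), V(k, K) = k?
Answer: 72/7 ≈ 10.286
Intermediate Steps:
s(m, Z) = m
M(r) = 4 + r (M(r) = r + 4 = 4 + r)
E(q) = 1/63 (E(q) = 1/(7*((4 + 1) + 4)) = 1/(7*(5 + 4)) = (1/7)/9 = (1/7)*(1/9) = 1/63)
E(v(-3, 3))*648 = (1/63)*648 = 72/7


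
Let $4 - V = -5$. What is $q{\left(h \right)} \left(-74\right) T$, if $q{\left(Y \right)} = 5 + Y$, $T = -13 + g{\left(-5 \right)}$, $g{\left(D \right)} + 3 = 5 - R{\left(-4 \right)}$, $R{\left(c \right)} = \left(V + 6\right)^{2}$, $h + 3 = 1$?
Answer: $52392$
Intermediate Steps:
$V = 9$ ($V = 4 - -5 = 4 + 5 = 9$)
$h = -2$ ($h = -3 + 1 = -2$)
$R{\left(c \right)} = 225$ ($R{\left(c \right)} = \left(9 + 6\right)^{2} = 15^{2} = 225$)
$g{\left(D \right)} = -223$ ($g{\left(D \right)} = -3 + \left(5 - 225\right) = -3 - 220 = -223$)
$T = -236$ ($T = -13 - 223 = -236$)
$q{\left(h \right)} \left(-74\right) T = \left(5 - 2\right) \left(-74\right) \left(-236\right) = 3 \left(-74\right) \left(-236\right) = \left(-222\right) \left(-236\right) = 52392$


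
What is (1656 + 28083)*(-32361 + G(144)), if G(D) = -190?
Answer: -968034189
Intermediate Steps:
(1656 + 28083)*(-32361 + G(144)) = (1656 + 28083)*(-32361 - 190) = 29739*(-32551) = -968034189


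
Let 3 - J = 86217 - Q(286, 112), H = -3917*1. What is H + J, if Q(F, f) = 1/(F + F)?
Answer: -51554931/572 ≈ -90131.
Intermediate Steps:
Q(F, f) = 1/(2*F)
H = -3917
J = -49314407/572 (J = 3 - (86217 - 1/(2*286)) = 3 - (86217 - 1*1/572) = 3 - (86217 - 1/572) = 3 - 1*49316123/572 = 3 - 49316123/572 = -49314407/572 ≈ -86214.)
H + J = -3917 - 49314407/572 = -51554931/572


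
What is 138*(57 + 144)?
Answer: 27738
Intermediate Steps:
138*(57 + 144) = 138*201 = 27738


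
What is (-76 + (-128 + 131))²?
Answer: 5329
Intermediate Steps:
(-76 + (-128 + 131))² = (-76 + 3)² = (-73)² = 5329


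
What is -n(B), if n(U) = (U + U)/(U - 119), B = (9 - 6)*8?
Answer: 48/95 ≈ 0.50526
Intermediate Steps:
B = 24 (B = 3*8 = 24)
n(U) = 2*U/(-119 + U) (n(U) = (2*U)/(-119 + U) = 2*U/(-119 + U))
-n(B) = -2*24/(-119 + 24) = -2*24/(-95) = -2*24*(-1)/95 = -1*(-48/95) = 48/95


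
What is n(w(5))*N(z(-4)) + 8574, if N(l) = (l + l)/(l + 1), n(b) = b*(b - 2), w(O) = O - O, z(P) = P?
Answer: 8574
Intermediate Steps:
w(O) = 0
n(b) = b*(-2 + b)
N(l) = 2*l/(1 + l) (N(l) = (2*l)/(1 + l) = 2*l/(1 + l))
n(w(5))*N(z(-4)) + 8574 = (0*(-2 + 0))*(2*(-4)/(1 - 4)) + 8574 = (0*(-2))*(2*(-4)/(-3)) + 8574 = 0*(2*(-4)*(-⅓)) + 8574 = 0*(8/3) + 8574 = 0 + 8574 = 8574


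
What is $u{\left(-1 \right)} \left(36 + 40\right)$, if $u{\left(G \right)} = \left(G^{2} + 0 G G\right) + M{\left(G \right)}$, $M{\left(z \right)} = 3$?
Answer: $304$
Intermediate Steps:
$u{\left(G \right)} = 3 + G^{2}$ ($u{\left(G \right)} = \left(G^{2} + 0 G G\right) + 3 = \left(G^{2} + 0 G\right) + 3 = \left(G^{2} + 0\right) + 3 = G^{2} + 3 = 3 + G^{2}$)
$u{\left(-1 \right)} \left(36 + 40\right) = \left(3 + \left(-1\right)^{2}\right) \left(36 + 40\right) = \left(3 + 1\right) 76 = 4 \cdot 76 = 304$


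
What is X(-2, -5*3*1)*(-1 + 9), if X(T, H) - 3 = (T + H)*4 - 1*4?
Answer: -552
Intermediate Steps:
X(T, H) = -1 + 4*H + 4*T (X(T, H) = 3 + ((T + H)*4 - 1*4) = 3 + ((H + T)*4 - 4) = 3 + ((4*H + 4*T) - 4) = 3 + (-4 + 4*H + 4*T) = -1 + 4*H + 4*T)
X(-2, -5*3*1)*(-1 + 9) = (-1 + 4*(-5*3*1) + 4*(-2))*(-1 + 9) = (-1 + 4*(-15*1) - 8)*8 = (-1 + 4*(-15) - 8)*8 = (-1 - 60 - 8)*8 = -69*8 = -552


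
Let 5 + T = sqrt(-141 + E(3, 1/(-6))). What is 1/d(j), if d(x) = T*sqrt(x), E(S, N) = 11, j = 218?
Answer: -sqrt(218)/6758 - I*sqrt(7085)/16895 ≈ -0.0021848 - 0.0049821*I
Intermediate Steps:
T = -5 + I*sqrt(130) (T = -5 + sqrt(-141 + 11) = -5 + sqrt(-130) = -5 + I*sqrt(130) ≈ -5.0 + 11.402*I)
d(x) = sqrt(x)*(-5 + I*sqrt(130)) (d(x) = (-5 + I*sqrt(130))*sqrt(x) = sqrt(x)*(-5 + I*sqrt(130)))
1/d(j) = 1/(sqrt(218)*(-5 + I*sqrt(130))) = sqrt(218)/(218*(-5 + I*sqrt(130)))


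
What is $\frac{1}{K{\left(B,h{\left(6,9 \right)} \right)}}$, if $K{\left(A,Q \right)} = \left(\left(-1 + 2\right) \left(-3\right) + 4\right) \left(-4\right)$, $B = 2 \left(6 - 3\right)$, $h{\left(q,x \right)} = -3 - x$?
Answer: $- \frac{1}{4} \approx -0.25$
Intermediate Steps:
$B = 6$ ($B = 2 \cdot 3 = 6$)
$K{\left(A,Q \right)} = -4$ ($K{\left(A,Q \right)} = \left(1 \left(-3\right) + 4\right) \left(-4\right) = \left(-3 + 4\right) \left(-4\right) = 1 \left(-4\right) = -4$)
$\frac{1}{K{\left(B,h{\left(6,9 \right)} \right)}} = \frac{1}{-4} = - \frac{1}{4}$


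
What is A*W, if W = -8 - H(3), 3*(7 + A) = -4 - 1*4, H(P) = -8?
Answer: 0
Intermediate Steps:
A = -29/3 (A = -7 + (-4 - 1*4)/3 = -7 + (-4 - 4)/3 = -7 + (⅓)*(-8) = -7 - 8/3 = -29/3 ≈ -9.6667)
W = 0 (W = -8 - 1*(-8) = -8 + 8 = 0)
A*W = -29/3*0 = 0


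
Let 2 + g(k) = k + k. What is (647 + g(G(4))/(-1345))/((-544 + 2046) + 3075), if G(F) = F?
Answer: 870209/6156065 ≈ 0.14136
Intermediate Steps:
g(k) = -2 + 2*k (g(k) = -2 + (k + k) = -2 + 2*k)
(647 + g(G(4))/(-1345))/((-544 + 2046) + 3075) = (647 + (-2 + 2*4)/(-1345))/((-544 + 2046) + 3075) = (647 + (-2 + 8)*(-1/1345))/(1502 + 3075) = (647 + 6*(-1/1345))/4577 = (647 - 6/1345)*(1/4577) = (870209/1345)*(1/4577) = 870209/6156065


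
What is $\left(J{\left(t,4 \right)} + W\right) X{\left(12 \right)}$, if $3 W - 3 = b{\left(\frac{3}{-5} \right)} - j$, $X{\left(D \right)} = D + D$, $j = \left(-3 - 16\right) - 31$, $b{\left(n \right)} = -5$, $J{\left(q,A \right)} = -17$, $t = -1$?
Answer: $-24$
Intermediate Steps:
$j = -50$ ($j = -19 - 31 = -50$)
$X{\left(D \right)} = 2 D$
$W = 16$ ($W = 1 + \frac{-5 - -50}{3} = 1 + \frac{-5 + 50}{3} = 1 + \frac{1}{3} \cdot 45 = 1 + 15 = 16$)
$\left(J{\left(t,4 \right)} + W\right) X{\left(12 \right)} = \left(-17 + 16\right) 2 \cdot 12 = \left(-1\right) 24 = -24$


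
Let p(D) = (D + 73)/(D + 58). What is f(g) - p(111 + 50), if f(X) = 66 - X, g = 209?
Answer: -10517/73 ≈ -144.07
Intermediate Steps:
p(D) = (73 + D)/(58 + D)
f(g) - p(111 + 50) = (66 - 1*209) - (73 + (111 + 50))/(58 + (111 + 50)) = (66 - 209) - (73 + 161)/(58 + 161) = -143 - 234/219 = -143 - 1*78/73 = -143 - 78/73 = -10517/73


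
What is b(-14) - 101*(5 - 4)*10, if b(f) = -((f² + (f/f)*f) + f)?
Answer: -1178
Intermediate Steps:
b(f) = -f² - 2*f (b(f) = -((f² + 1*f) + f) = -((f² + f) + f) = -((f + f²) + f) = -(f² + 2*f) = -f² - 2*f)
b(-14) - 101*(5 - 4)*10 = -1*(-14)*(2 - 14) - 101*(5 - 4)*10 = -1*(-14)*(-12) - 101*10 = -168 - 101*10 = -168 - 1010 = -1178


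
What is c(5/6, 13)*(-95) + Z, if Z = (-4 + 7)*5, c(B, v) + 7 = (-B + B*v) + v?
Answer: -1505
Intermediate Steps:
c(B, v) = -7 + v - B + B*v (c(B, v) = -7 + ((-B + B*v) + v) = -7 + (v - B + B*v) = -7 + v - B + B*v)
Z = 15 (Z = 3*5 = 15)
c(5/6, 13)*(-95) + Z = (-7 + 13 - 5/6 + (5/6)*13)*(-95) + 15 = (-7 + 13 - 5/6 + (5*(⅙))*13)*(-95) + 15 = (-7 + 13 - 1*⅚ + (⅚)*13)*(-95) + 15 = (-7 + 13 - ⅚ + 65/6)*(-95) + 15 = 16*(-95) + 15 = -1520 + 15 = -1505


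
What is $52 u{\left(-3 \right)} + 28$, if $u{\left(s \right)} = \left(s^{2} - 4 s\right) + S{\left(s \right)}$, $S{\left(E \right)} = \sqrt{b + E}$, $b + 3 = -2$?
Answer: $1120 + 104 i \sqrt{2} \approx 1120.0 + 147.08 i$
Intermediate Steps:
$b = -5$ ($b = -3 - 2 = -5$)
$S{\left(E \right)} = \sqrt{-5 + E}$
$u{\left(s \right)} = s^{2} + \sqrt{-5 + s} - 4 s$ ($u{\left(s \right)} = \left(s^{2} - 4 s\right) + \sqrt{-5 + s} = s^{2} + \sqrt{-5 + s} - 4 s$)
$52 u{\left(-3 \right)} + 28 = 52 \left(\left(-3\right)^{2} + \sqrt{-5 - 3} - -12\right) + 28 = 52 \left(9 + \sqrt{-8} + 12\right) + 28 = 52 \left(9 + 2 i \sqrt{2} + 12\right) + 28 = 52 \left(21 + 2 i \sqrt{2}\right) + 28 = \left(1092 + 104 i \sqrt{2}\right) + 28 = 1120 + 104 i \sqrt{2}$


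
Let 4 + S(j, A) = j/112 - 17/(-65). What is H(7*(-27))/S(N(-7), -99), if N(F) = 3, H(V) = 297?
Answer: -720720/9007 ≈ -80.018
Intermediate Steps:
S(j, A) = -243/65 + j/112 (S(j, A) = -4 + (j/112 - 17/(-65)) = -4 + (j*(1/112) - 17*(-1/65)) = -4 + (j/112 + 17/65) = -4 + (17/65 + j/112) = -243/65 + j/112)
H(7*(-27))/S(N(-7), -99) = 297/(-243/65 + (1/112)*3) = 297/(-243/65 + 3/112) = 297/(-27021/7280) = 297*(-7280/27021) = -720720/9007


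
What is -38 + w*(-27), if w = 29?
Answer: -821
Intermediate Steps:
-38 + w*(-27) = -38 + 29*(-27) = -38 - 783 = -821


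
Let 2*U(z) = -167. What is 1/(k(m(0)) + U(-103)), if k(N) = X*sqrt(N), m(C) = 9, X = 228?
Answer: 2/1201 ≈ 0.0016653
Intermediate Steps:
U(z) = -167/2 (U(z) = (1/2)*(-167) = -167/2)
k(N) = 228*sqrt(N)
1/(k(m(0)) + U(-103)) = 1/(228*sqrt(9) - 167/2) = 1/(228*3 - 167/2) = 1/(684 - 167/2) = 1/(1201/2) = 2/1201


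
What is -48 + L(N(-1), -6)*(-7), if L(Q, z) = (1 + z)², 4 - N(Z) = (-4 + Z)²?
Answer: -223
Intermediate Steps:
N(Z) = 4 - (-4 + Z)²
-48 + L(N(-1), -6)*(-7) = -48 + (1 - 6)²*(-7) = -48 + (-5)²*(-7) = -48 + 25*(-7) = -48 - 175 = -223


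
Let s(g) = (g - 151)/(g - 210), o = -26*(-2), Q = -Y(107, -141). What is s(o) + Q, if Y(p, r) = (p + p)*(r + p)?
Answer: 1149707/158 ≈ 7276.6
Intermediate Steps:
Y(p, r) = 2*p*(p + r) (Y(p, r) = (2*p)*(p + r) = 2*p*(p + r))
Q = 7276 (Q = -2*107*(107 - 141) = -2*107*(-34) = -1*(-7276) = 7276)
o = 52
s(g) = (-151 + g)/(-210 + g)
s(o) + Q = (-151 + 52)/(-210 + 52) + 7276 = -99/(-158) + 7276 = -1/158*(-99) + 7276 = 99/158 + 7276 = 1149707/158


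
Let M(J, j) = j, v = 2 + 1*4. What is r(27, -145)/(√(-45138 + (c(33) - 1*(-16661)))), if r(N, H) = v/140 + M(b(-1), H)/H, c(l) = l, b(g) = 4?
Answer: -73*I*√7111/995540 ≈ -0.0061834*I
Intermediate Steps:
v = 6 (v = 2 + 4 = 6)
r(N, H) = 73/70 (r(N, H) = 6/140 + H/H = 6*(1/140) + 1 = 3/70 + 1 = 73/70)
r(27, -145)/(√(-45138 + (c(33) - 1*(-16661)))) = 73/(70*(√(-45138 + (33 - 1*(-16661))))) = 73/(70*(√(-45138 + (33 + 16661)))) = 73/(70*(√(-45138 + 16694))) = 73/(70*(√(-28444))) = 73/(70*((2*I*√7111))) = 73*(-I*√7111/14222)/70 = -73*I*√7111/995540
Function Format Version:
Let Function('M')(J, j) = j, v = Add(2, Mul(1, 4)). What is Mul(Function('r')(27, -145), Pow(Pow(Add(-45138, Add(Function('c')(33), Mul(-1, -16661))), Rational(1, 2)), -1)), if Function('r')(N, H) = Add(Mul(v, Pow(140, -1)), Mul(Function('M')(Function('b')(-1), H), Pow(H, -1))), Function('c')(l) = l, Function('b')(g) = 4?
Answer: Mul(Rational(-73, 995540), I, Pow(7111, Rational(1, 2))) ≈ Mul(-0.0061834, I)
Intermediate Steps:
v = 6 (v = Add(2, 4) = 6)
Function('r')(N, H) = Rational(73, 70) (Function('r')(N, H) = Add(Mul(6, Pow(140, -1)), Mul(H, Pow(H, -1))) = Add(Mul(6, Rational(1, 140)), 1) = Add(Rational(3, 70), 1) = Rational(73, 70))
Mul(Function('r')(27, -145), Pow(Pow(Add(-45138, Add(Function('c')(33), Mul(-1, -16661))), Rational(1, 2)), -1)) = Mul(Rational(73, 70), Pow(Pow(Add(-45138, Add(33, Mul(-1, -16661))), Rational(1, 2)), -1)) = Mul(Rational(73, 70), Pow(Pow(Add(-45138, Add(33, 16661)), Rational(1, 2)), -1)) = Mul(Rational(73, 70), Pow(Pow(Add(-45138, 16694), Rational(1, 2)), -1)) = Mul(Rational(73, 70), Pow(Pow(-28444, Rational(1, 2)), -1)) = Mul(Rational(73, 70), Pow(Mul(2, I, Pow(7111, Rational(1, 2))), -1)) = Mul(Rational(73, 70), Mul(Rational(-1, 14222), I, Pow(7111, Rational(1, 2)))) = Mul(Rational(-73, 995540), I, Pow(7111, Rational(1, 2)))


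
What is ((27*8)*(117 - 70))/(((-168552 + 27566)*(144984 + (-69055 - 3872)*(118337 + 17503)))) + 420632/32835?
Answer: 24478044585444244613/1910783283161066490 ≈ 12.810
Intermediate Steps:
((27*8)*(117 - 70))/(((-168552 + 27566)*(144984 + (-69055 - 3872)*(118337 + 17503)))) + 420632/32835 = (216*47)/((-140986*(144984 - 72927*135840))) + 420632*(1/32835) = 10152/((-140986*(144984 - 9906403680))) + 420632/32835 = 10152/((-140986*(-9906258696))) + 420632/32835 = 10152/1396643788514256 + 420632/32835 = 10152*(1/1396643788514256) + 420632/32835 = 423/58193491188094 + 420632/32835 = 24478044585444244613/1910783283161066490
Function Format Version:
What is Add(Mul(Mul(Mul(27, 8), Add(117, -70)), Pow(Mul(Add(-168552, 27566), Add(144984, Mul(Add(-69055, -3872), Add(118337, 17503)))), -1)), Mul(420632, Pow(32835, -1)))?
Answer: Rational(24478044585444244613, 1910783283161066490) ≈ 12.810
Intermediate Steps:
Add(Mul(Mul(Mul(27, 8), Add(117, -70)), Pow(Mul(Add(-168552, 27566), Add(144984, Mul(Add(-69055, -3872), Add(118337, 17503)))), -1)), Mul(420632, Pow(32835, -1))) = Add(Mul(Mul(216, 47), Pow(Mul(-140986, Add(144984, Mul(-72927, 135840))), -1)), Mul(420632, Rational(1, 32835))) = Add(Mul(10152, Pow(Mul(-140986, Add(144984, -9906403680)), -1)), Rational(420632, 32835)) = Add(Mul(10152, Pow(Mul(-140986, -9906258696), -1)), Rational(420632, 32835)) = Add(Mul(10152, Pow(1396643788514256, -1)), Rational(420632, 32835)) = Add(Mul(10152, Rational(1, 1396643788514256)), Rational(420632, 32835)) = Add(Rational(423, 58193491188094), Rational(420632, 32835)) = Rational(24478044585444244613, 1910783283161066490)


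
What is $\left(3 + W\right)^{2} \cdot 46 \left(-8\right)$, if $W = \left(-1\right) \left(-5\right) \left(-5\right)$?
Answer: $-178112$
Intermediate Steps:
$W = -25$ ($W = 5 \left(-5\right) = -25$)
$\left(3 + W\right)^{2} \cdot 46 \left(-8\right) = \left(3 - 25\right)^{2} \cdot 46 \left(-8\right) = \left(-22\right)^{2} \cdot 46 \left(-8\right) = 484 \cdot 46 \left(-8\right) = 22264 \left(-8\right) = -178112$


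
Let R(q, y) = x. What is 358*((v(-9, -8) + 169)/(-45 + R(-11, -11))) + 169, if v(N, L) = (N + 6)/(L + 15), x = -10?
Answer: -71475/77 ≈ -928.25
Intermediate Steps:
R(q, y) = -10
v(N, L) = (6 + N)/(15 + L)
358*((v(-9, -8) + 169)/(-45 + R(-11, -11))) + 169 = 358*(((6 - 9)/(15 - 8) + 169)/(-45 - 10)) + 169 = 358*((-3/7 + 169)/(-55)) + 169 = 358*(((⅐)*(-3) + 169)*(-1/55)) + 169 = 358*((-3/7 + 169)*(-1/55)) + 169 = 358*((1180/7)*(-1/55)) + 169 = 358*(-236/77) + 169 = -84488/77 + 169 = -71475/77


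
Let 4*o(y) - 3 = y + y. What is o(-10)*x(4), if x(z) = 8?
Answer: -34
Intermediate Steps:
o(y) = ¾ + y/2 (o(y) = ¾ + (y + y)/4 = ¾ + (2*y)/4 = ¾ + y/2)
o(-10)*x(4) = (¾ + (½)*(-10))*8 = (¾ - 5)*8 = -17/4*8 = -34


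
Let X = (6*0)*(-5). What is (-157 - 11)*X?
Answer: 0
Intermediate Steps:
X = 0 (X = 0*(-5) = 0)
(-157 - 11)*X = (-157 - 11)*0 = -168*0 = 0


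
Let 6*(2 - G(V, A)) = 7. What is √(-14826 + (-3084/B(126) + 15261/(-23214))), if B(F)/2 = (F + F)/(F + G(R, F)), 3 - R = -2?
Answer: I*√412000150039429/162498 ≈ 124.91*I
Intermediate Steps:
R = 5 (R = 3 - 1*(-2) = 3 + 2 = 5)
G(V, A) = ⅚ (G(V, A) = 2 - ⅙*7 = 2 - 7/6 = ⅚)
B(F) = 4*F/(⅚ + F) (B(F) = 2*((F + F)/(F + ⅚)) = 2*((2*F)/(⅚ + F)) = 2*(2*F/(⅚ + F)) = 4*F/(⅚ + F))
√(-14826 + (-3084/B(126) + 15261/(-23214))) = √(-14826 + (-3084/(24*126/(5 + 6*126)) + 15261/(-23214))) = √(-14826 + (-3084/(24*126/(5 + 756)) + 15261*(-1/23214))) = √(-14826 + (-3084/(24*126/761) - 5087/7738)) = √(-14826 + (-3084/(24*126*(1/761)) - 5087/7738)) = √(-14826 + (-3084/3024/761 - 5087/7738)) = √(-14826 + (-3084*761/3024 - 5087/7738)) = √(-14826 + (-195577/252 - 5087/7738)) = √(-14826 - 757328375/974988) = √(-15212500463/974988) = I*√412000150039429/162498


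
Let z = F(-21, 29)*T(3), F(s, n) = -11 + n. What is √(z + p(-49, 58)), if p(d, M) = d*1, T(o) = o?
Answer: √5 ≈ 2.2361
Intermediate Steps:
p(d, M) = d
z = 54 (z = (-11 + 29)*3 = 18*3 = 54)
√(z + p(-49, 58)) = √(54 - 49) = √5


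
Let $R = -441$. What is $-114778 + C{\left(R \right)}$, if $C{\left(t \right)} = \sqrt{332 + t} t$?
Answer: $-114778 - 441 i \sqrt{109} \approx -1.1478 \cdot 10^{5} - 4604.2 i$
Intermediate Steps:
$C{\left(t \right)} = t \sqrt{332 + t}$
$-114778 + C{\left(R \right)} = -114778 - 441 \sqrt{332 - 441} = -114778 - 441 \sqrt{-109} = -114778 - 441 i \sqrt{109}$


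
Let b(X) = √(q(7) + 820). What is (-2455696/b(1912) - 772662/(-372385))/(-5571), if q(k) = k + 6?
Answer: -257554/691518945 + 2455696*√17/662949 ≈ 15.272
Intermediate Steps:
q(k) = 6 + k
b(X) = 7*√17 (b(X) = √((6 + 7) + 820) = √(13 + 820) = √833 = 7*√17)
(-2455696/b(1912) - 772662/(-372385))/(-5571) = (-2455696*√17/119 - 772662/(-372385))/(-5571) = (-2455696*√17/119 - 772662*(-1/372385))*(-1/5571) = (-2455696*√17/119 + 772662/372385)*(-1/5571) = (772662/372385 - 2455696*√17/119)*(-1/5571) = -257554/691518945 + 2455696*√17/662949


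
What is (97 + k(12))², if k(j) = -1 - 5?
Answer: 8281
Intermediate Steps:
k(j) = -6
(97 + k(12))² = (97 - 6)² = 91² = 8281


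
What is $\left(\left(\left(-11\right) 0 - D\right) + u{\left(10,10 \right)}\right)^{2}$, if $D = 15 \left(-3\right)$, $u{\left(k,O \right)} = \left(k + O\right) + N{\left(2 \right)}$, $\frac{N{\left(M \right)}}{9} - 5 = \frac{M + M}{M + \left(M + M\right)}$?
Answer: $13456$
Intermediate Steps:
$N{\left(M \right)} = 51$ ($N{\left(M \right)} = 45 + 9 \frac{M + M}{M + \left(M + M\right)} = 45 + 9 \frac{2 M}{M + 2 M} = 45 + 9 \frac{2 M}{3 M} = 45 + 9 \cdot 2 M \frac{1}{3 M} = 45 + 9 \cdot \frac{2}{3} = 45 + 6 = 51$)
$u{\left(k,O \right)} = 51 + O + k$ ($u{\left(k,O \right)} = \left(k + O\right) + 51 = \left(O + k\right) + 51 = 51 + O + k$)
$D = -45$
$\left(\left(\left(-11\right) 0 - D\right) + u{\left(10,10 \right)}\right)^{2} = \left(\left(\left(-11\right) 0 - -45\right) + \left(51 + 10 + 10\right)\right)^{2} = \left(\left(0 + 45\right) + 71\right)^{2} = \left(45 + 71\right)^{2} = 116^{2} = 13456$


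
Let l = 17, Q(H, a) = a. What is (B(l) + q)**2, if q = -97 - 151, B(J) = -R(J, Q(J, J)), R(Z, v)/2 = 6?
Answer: 67600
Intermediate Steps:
R(Z, v) = 12 (R(Z, v) = 2*6 = 12)
B(J) = -12 (B(J) = -1*12 = -12)
q = -248
(B(l) + q)**2 = (-12 - 248)**2 = (-260)**2 = 67600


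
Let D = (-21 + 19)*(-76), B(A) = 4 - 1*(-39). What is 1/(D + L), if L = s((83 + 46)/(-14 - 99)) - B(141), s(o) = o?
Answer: 113/12188 ≈ 0.0092714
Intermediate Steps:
B(A) = 43 (B(A) = 4 + 39 = 43)
L = -4988/113 (L = (83 + 46)/(-14 - 99) - 1*43 = 129/(-113) - 43 = 129*(-1/113) - 43 = -129/113 - 43 = -4988/113 ≈ -44.142)
D = 152 (D = -2*(-76) = 152)
1/(D + L) = 1/(152 - 4988/113) = 1/(12188/113) = 113/12188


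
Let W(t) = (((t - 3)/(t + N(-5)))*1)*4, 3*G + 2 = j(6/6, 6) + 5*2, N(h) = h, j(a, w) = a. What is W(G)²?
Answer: 0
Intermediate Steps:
G = 3 (G = -⅔ + (6/6 + 5*2)/3 = -⅔ + (6*(⅙) + 10)/3 = -⅔ + (1 + 10)/3 = -⅔ + (⅓)*11 = -⅔ + 11/3 = 3)
W(t) = 4*(-3 + t)/(-5 + t) (W(t) = (((t - 3)/(t - 5))*1)*4 = (((-3 + t)/(-5 + t))*1)*4 = ((-3 + t)/(-5 + t))*4 = 4*(-3 + t)/(-5 + t))
W(G)² = (4*(-3 + 3)/(-5 + 3))² = (4*0/(-2))² = (4*(-½)*0)² = 0² = 0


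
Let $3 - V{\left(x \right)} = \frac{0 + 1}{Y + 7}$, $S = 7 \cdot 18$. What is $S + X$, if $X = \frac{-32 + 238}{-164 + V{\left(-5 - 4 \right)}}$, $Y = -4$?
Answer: $\frac{30183}{242} \approx 124.72$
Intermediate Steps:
$S = 126$
$V{\left(x \right)} = \frac{8}{3}$ ($V{\left(x \right)} = 3 - \frac{0 + 1}{-4 + 7} = 3 - 1 \cdot \frac{1}{3} = 3 - \frac{1}{3} = \frac{8}{3}$)
$X = - \frac{309}{242}$ ($X = \frac{-32 + 238}{-164 + \frac{8}{3}} = \frac{206}{- \frac{484}{3}} = 206 \left(- \frac{3}{484}\right) = - \frac{309}{242} \approx -1.2769$)
$S + X = 126 - \frac{309}{242} = \frac{30183}{242}$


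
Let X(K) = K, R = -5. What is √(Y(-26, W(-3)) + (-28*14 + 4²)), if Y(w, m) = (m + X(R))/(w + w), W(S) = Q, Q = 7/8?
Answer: I*√4065958/104 ≈ 19.389*I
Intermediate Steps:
Q = 7/8 (Q = 7*(⅛) = 7/8 ≈ 0.87500)
W(S) = 7/8
Y(w, m) = (-5 + m)/(2*w) (Y(w, m) = (m - 5)/(w + w) = (-5 + m)/((2*w)) = (-5 + m)*(1/(2*w)) = (-5 + m)/(2*w))
√(Y(-26, W(-3)) + (-28*14 + 4²)) = √((½)*(-5 + 7/8)/(-26) + (-28*14 + 4²)) = √((½)*(-1/26)*(-33/8) + (-392 + 16)) = √(33/416 - 376) = √(-156383/416) = I*√4065958/104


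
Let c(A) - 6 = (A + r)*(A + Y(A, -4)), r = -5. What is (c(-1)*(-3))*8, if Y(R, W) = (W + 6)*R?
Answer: -576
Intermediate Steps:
Y(R, W) = R*(6 + W) (Y(R, W) = (6 + W)*R = R*(6 + W))
c(A) = 6 + 3*A*(-5 + A) (c(A) = 6 + (A - 5)*(A + A*(6 - 4)) = 6 + (-5 + A)*(A + A*2) = 6 + (-5 + A)*(A + 2*A) = 6 + (-5 + A)*(3*A) = 6 + 3*A*(-5 + A))
(c(-1)*(-3))*8 = ((6 - 15*(-1) + 3*(-1)**2)*(-3))*8 = ((6 + 15 + 3*1)*(-3))*8 = ((6 + 15 + 3)*(-3))*8 = (24*(-3))*8 = -72*8 = -576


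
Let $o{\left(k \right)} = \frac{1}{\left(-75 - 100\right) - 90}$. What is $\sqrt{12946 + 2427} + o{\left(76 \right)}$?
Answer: $- \frac{1}{265} + \sqrt{15373} \approx 123.98$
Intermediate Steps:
$o{\left(k \right)} = - \frac{1}{265}$ ($o{\left(k \right)} = \frac{1}{\left(-75 - 100\right) - 90} = \frac{1}{-175 - 90} = \frac{1}{-265} = - \frac{1}{265}$)
$\sqrt{12946 + 2427} + o{\left(76 \right)} = \sqrt{12946 + 2427} - \frac{1}{265} = \sqrt{15373} - \frac{1}{265} = - \frac{1}{265} + \sqrt{15373}$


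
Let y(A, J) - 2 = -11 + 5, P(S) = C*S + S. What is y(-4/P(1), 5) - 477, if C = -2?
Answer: -481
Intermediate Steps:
P(S) = -S (P(S) = -2*S + S = -S)
y(A, J) = -4 (y(A, J) = 2 + (-11 + 5) = 2 - 6 = -4)
y(-4/P(1), 5) - 477 = -4 - 477 = -481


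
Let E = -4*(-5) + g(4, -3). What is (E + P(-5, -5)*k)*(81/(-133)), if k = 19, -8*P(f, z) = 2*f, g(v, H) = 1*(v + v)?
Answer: -16767/532 ≈ -31.517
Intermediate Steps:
g(v, H) = 2*v (g(v, H) = 1*(2*v) = 2*v)
P(f, z) = -f/4
E = 28 (E = -4*(-5) + 2*4 = 20 + 8 = 28)
(E + P(-5, -5)*k)*(81/(-133)) = (28 - 1/4*(-5)*19)*(81/(-133)) = (28 + (5/4)*19)*(81*(-1/133)) = (28 + 95/4)*(-81/133) = (207/4)*(-81/133) = -16767/532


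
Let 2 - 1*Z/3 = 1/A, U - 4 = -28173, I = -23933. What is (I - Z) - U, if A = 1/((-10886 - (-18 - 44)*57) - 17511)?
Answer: -70359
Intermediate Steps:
A = -1/24863 (A = 1/((-10886 - (-62)*57) - 17511) = 1/((-10886 - 1*(-3534)) - 17511) = 1/((-10886 + 3534) - 17511) = 1/(-7352 - 17511) = 1/(-24863) = -1/24863 ≈ -4.0220e-5)
U = -28169 (U = 4 - 28173 = -28169)
Z = 74595 (Z = 6 - 3/(-1/24863) = 6 - 3*(-24863) = 6 + 74589 = 74595)
(I - Z) - U = (-23933 - 1*74595) - 1*(-28169) = (-23933 - 74595) + 28169 = -98528 + 28169 = -70359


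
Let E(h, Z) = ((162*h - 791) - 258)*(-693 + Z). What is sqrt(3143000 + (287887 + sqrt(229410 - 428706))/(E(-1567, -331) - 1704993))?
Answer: sqrt(211349845057004774743273 + 6223576296*I*sqrt(346))/259315679 ≈ 1772.9 + 4.8553e-10*I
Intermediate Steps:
E(h, Z) = (-1049 + 162*h)*(-693 + Z) (E(h, Z) = ((-791 + 162*h) - 258)*(-693 + Z) = (-1049 + 162*h)*(-693 + Z))
sqrt(3143000 + (287887 + sqrt(229410 - 428706))/(E(-1567, -331) - 1704993)) = sqrt(3143000 + (287887 + sqrt(229410 - 428706))/((726957 - 112266*(-1567) - 1049*(-331) + 162*(-331)*(-1567)) - 1704993)) = sqrt(3143000 + (287887 + sqrt(-199296))/((726957 + 175920822 + 347219 + 84025674) - 1704993)) = sqrt(3143000 + (287887 + 24*I*sqrt(346))/(261020672 - 1704993)) = sqrt(3143000 + (287887 + 24*I*sqrt(346))/259315679) = sqrt(3143000 + (287887 + 24*I*sqrt(346))*(1/259315679)) = sqrt(3143000 + (287887/259315679 + 24*I*sqrt(346)/259315679)) = sqrt(815029179384887/259315679 + 24*I*sqrt(346)/259315679)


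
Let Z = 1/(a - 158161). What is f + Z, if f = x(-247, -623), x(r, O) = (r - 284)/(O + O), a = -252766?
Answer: 218200991/512015042 ≈ 0.42616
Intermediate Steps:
x(r, O) = (-284 + r)/(2*O) (x(r, O) = (-284 + r)/((2*O)) = (-284 + r)*(1/(2*O)) = (-284 + r)/(2*O))
Z = -1/410927 (Z = 1/(-252766 - 158161) = 1/(-410927) = -1/410927 ≈ -2.4335e-6)
f = 531/1246 (f = (½)*(-284 - 247)/(-623) = (½)*(-1/623)*(-531) = 531/1246 ≈ 0.42616)
f + Z = 531/1246 - 1/410927 = 218200991/512015042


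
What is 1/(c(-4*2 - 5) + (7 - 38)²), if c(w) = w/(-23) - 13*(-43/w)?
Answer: 23/21127 ≈ 0.0010887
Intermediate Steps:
c(w) = 559/w - w/23 (c(w) = w*(-1/23) - 13*(-43/w) = -w/23 - 13*(-43/w) = -w/23 - (-559)/w = -w/23 + 559/w = 559/w - w/23)
1/(c(-4*2 - 5) + (7 - 38)²) = 1/((559/(-4*2 - 5) - (-4*2 - 5)/23) + (7 - 38)²) = 1/((559/(-8 - 5) - (-8 - 5)/23) + (-31)²) = 1/((559/(-13) - 1/23*(-13)) + 961) = 1/((559*(-1/13) + 13/23) + 961) = 1/((-43 + 13/23) + 961) = 1/(-976/23 + 961) = 1/(21127/23) = 23/21127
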